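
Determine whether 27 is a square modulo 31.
By Euler's criterion: 27^{15} ≡ 30 (mod 31). Since this equals -1 (≡ 30), 27 is not a QR.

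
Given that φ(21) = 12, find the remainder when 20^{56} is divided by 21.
By Euler: 20^{12} ≡ 1 mod 21 since gcd(20, 21) = 1. 56 = 4×12 + 8. So 20^{56} ≡ 20^{8} ≡ 1 mod 21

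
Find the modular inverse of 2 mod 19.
Since 19 is prime, by Fermat 2^(-1) ≡ 2^{17} ≡ 10 (mod 19). Verify: 2 × 10 = 20 ≡ 1 (mod 19)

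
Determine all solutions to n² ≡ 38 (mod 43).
The square roots of 38 mod 43 are 9 and 34. Verify: 9² = 81 ≡ 38 (mod 43)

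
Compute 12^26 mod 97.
By repeated squaring mod 97: 12^{1}≡12, 12^{2}≡47, 12^{4}≡75, 12^{8}≡96, 12^{16}≡1. Then 12^{26} = 12^{16+8+2} ≡ 1 × 96 × 47 ≡ 50 mod 97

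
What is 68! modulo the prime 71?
(70)! = (68)! × (69) × (70) ≡ -1 (mod 71). So (68)! ≡ -1 × [(70)(69)]^(-1) ≡ 35 (mod 71)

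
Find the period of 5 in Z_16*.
Powers of 5 mod 16: 5^1≡5, 5^2≡9, 5^3≡13, 5^4≡1. Order = 4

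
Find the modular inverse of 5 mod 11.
Since 11 is prime, by Fermat 5^(-1) ≡ 5^{9} ≡ 9 mod 11. Verify: 5 × 9 = 45 ≡ 1 mod 11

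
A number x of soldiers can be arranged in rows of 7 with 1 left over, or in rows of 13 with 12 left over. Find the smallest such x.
M = 7 × 13 = 91. M₁ = 13, y₁ ≡ 6 mod 7. M₂ = 7, y₂ ≡ 2 mod 13. x = 1×13×6 + 12×7×2 ≡ 64 mod 91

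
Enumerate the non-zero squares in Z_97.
Squares in Z_97*: {1, 2, 3, 4, 6, 8, 9, 11, 12, 16, 18, 22, 24, 25, 27, 31, 32, 33, 35, 36, 43, 44, 47, 48, 49, 50, 53, 54, 61, 62, 64, 65, 66, 70, 72, 73, 75, 79, 81, 85, 86, 88, 89, 91, 93, 94, 95, 96}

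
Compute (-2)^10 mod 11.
Using Fermat: (-2)^{10} ≡ 1 (mod 11). 10 ≡ 0 (mod 10). So (-2)^{10} ≡ (-2)^{0} ≡ 1 (mod 11)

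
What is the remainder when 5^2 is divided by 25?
5^{2} = 25 ≡ 0 mod 25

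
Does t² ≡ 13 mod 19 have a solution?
By Euler's criterion: 13^{9} ≡ 18 mod 19. Since this equals -1 (≡ 18), 13 is not a QR.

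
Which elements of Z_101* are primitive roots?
There are φ(100) = 40 primitive roots mod 101: {2, 3, 7, 8, 11, 12, 15, 18, 26, 27, 28, 29, 34, 35, 38, 40, 42, 46, 48, 50, 51, 53, 55, 59, 61, 63, 66, 67, 72, 73, 74, 75, 83, 86, 89, 90, 93, 94, 98, 99}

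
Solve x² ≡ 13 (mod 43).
The square roots of 13 mod 43 are 23 and 20. Verify: 23² = 529 ≡ 13 (mod 43)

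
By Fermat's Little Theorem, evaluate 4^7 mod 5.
By Fermat: 4^{4} ≡ 1 mod 5. So 4^{7} = 4^{4} · 4^{3} ≡ 4^{3} ≡ 4 mod 5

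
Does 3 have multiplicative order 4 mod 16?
Powers of 3 mod 16: 3^1≡3, 3^2≡9, 3^3≡11, 3^4≡1. First k with 3^k≡1 is k=4. Yes, ord_16(3) = 4.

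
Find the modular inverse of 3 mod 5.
Since 5 is prime, by Fermat 3^(-1) ≡ 3^{3} ≡ 2 (mod 5). Verify: 3 × 2 = 6 ≡ 1 (mod 5)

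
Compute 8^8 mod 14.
By repeated squaring mod 14: 8^{1}≡8, 8^{2}≡8, 8^{4}≡8, 8^{8}≡8. So 8^{8} ≡ 8 mod 14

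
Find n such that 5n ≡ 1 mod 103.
Since 103 is prime, by Fermat 5^(-1) ≡ 5^{101} ≡ 62 mod 103. Verify: 5 × 62 = 310 ≡ 1 mod 103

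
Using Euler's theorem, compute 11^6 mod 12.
By Euler: 11^{4} ≡ 1 (mod 12) since gcd(11, 12) = 1. 6 = 1×4 + 2. So 11^{6} ≡ 11^{2} ≡ 1 (mod 12)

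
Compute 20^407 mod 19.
Using Fermat: 20^{18} ≡ 1 mod 19. 407 ≡ 11 mod 18. So 20^{407} ≡ 20^{11} ≡ 1 mod 19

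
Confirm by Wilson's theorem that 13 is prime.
(12)! mod 13 = 12. Since this equals -1 (mod 13), Wilson confirms 13 is prime.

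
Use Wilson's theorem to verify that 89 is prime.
(88)! mod 89 = 88. Since this equals -1 (mod 89), Wilson confirms 89 is prime.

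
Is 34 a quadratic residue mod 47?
By Euler's criterion: 34^{23} ≡ 1 (mod 47). Since this equals 1, 34 is a QR.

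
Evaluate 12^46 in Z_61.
By repeated squaring (mod 61): 12^{1}≡12, 12^{2}≡22, 12^{4}≡57, 12^{8}≡16, 12^{16}≡12, 12^{32}≡22. Then 12^{46} = 12^{32+8+4+2} ≡ 22 × 16 × 57 × 22 ≡ 12 (mod 61)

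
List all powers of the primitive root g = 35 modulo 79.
35^1, 35^2, ..., 35^{78} mod 79: [35, 40, 57, 20, 68, 10, 34, 5, 17, 42, 48, 21, 24, 50, 12, 25, 6, 52, 3, 26, 41, 13, 60, 46, 30, 23, 15, 51, 47, 65, 63, 72, 71, 36, 75, 18, 77, 9, 78, 44, 39, 22, 59, 11, 69, 45, 74, 62, 37, 31, 58, 55, 29, 67, 54, 73, 27, 76, 53, 38, 66, 19, 33, 49, 56, 64, 28, 32, 14, 16, 7, 8, 43, 4, 61, 2, 70, 1]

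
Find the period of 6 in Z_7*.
Powers of 6 mod 7: 6^1≡6, 6^2≡1. ord_7(6) = 2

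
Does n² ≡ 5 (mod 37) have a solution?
By Euler's criterion: 5^{18} ≡ 36 (mod 37). Since this equals -1 (≡ 36), 5 is not a QR.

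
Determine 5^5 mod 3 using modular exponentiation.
Using Fermat: 5^{2} ≡ 1 mod 3. 5 ≡ 1 mod 2. So 5^{5} ≡ 5^{1} ≡ 2 mod 3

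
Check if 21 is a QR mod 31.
By Euler's criterion: 21^{15} ≡ 30 (mod 31). Since this equals -1 (≡ 30), 21 is not a QR.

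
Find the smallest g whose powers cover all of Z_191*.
g = 19. For each prime q|190: 19^{95}≡190, 19^{38}≡39, 19^{10}≡52, none ≡ 1, so ord_191(19) = 190 and 19 is a primitive root.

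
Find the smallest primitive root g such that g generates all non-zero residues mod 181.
g = 2. Powers: [2, 4, 8, 16, 32, 64, 128, ...] generates all 180 non-zero residues.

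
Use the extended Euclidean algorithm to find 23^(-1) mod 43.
Extended GCD: 23(15) + 43(-8) = 1. So 23^(-1) ≡ 15 mod 43. Verify: 23 × 15 = 345 ≡ 1 mod 43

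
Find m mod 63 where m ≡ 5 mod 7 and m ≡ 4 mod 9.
M = 7 × 9 = 63. M₁ = 9, y₁ ≡ 4 mod 7. M₂ = 7, y₂ ≡ 4 mod 9. m = 5×9×4 + 4×7×4 ≡ 40 mod 63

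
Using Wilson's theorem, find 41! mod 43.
(42)! = (41)! × (42) ≡ -1 mod 43. So (41)! ≡ -1 × (42)^(-1) ≡ (-1)×(-1) = 1 mod 43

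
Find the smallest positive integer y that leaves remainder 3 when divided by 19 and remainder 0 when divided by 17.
M = 19 × 17 = 323. M₁ = 17, y₁ ≡ 9 (mod 19). M₂ = 19, y₂ ≡ 9 (mod 17). y = 3×17×9 + 0×19×9 ≡ 136 (mod 323)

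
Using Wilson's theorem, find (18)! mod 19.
By Wilson's theorem, (18)! ≡ -1 ≡ 18 (mod 19)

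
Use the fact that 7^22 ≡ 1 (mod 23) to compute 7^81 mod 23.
By Fermat: 7^{22} ≡ 1 (mod 23). 81 = 3×22 + 15. So 7^{81} ≡ 7^{15} ≡ 14 (mod 23)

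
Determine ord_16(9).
Powers of 9 mod 16: 9^1≡9, 9^2≡1. ord_16(9) = 2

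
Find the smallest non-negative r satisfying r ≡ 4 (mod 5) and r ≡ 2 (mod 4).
M = 5 × 4 = 20. M₁ = 4, y₁ ≡ 4 (mod 5). M₂ = 5, y₂ ≡ 1 (mod 4). r = 4×4×4 + 2×5×1 ≡ 14 (mod 20)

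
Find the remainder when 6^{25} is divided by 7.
By Fermat: 6^{6} ≡ 1 mod 7. 25 = 4×6 + 1. So 6^{25} ≡ 6^{1} ≡ 6 mod 7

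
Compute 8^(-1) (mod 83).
Since 83 is prime, by Fermat 8^(-1) ≡ 8^{81} ≡ 52 (mod 83). Verify: 8 × 52 = 416 ≡ 1 (mod 83)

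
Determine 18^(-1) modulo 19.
Since 19 is prime, by Fermat 18^(-1) ≡ 18^{17} ≡ 18 (mod 19). Verify: 18 × 18 = 324 ≡ 1 (mod 19)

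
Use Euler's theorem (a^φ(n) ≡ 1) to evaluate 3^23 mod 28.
By Euler: 3^{12} ≡ 1 mod 28 since gcd(3, 28) = 1. 23 = 1×12 + 11. So 3^{23} ≡ 3^{11} ≡ 19 mod 28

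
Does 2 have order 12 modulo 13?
ord_13(2) divides 12. For each prime q|12: 2^{6}≡12, 2^{4}≡3, none ≡ 1. So 2 has order 12 and is a primitive root mod 13.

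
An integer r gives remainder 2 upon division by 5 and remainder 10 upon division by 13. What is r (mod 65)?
M = 5 × 13 = 65. M₁ = 13, y₁ ≡ 2 (mod 5). M₂ = 5, y₂ ≡ 8 (mod 13). r = 2×13×2 + 10×5×8 ≡ 62 (mod 65)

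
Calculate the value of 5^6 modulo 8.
By repeated squaring (mod 8): 5^{1}≡5, 5^{2}≡1, 5^{4}≡1. Then 5^{6} = 5^{4+2} ≡ 1 × 1 ≡ 1 (mod 8)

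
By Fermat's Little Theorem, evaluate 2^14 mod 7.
By Fermat: 2^{6} ≡ 1 (mod 7). 14 = 2×6 + 2. So 2^{14} ≡ 2^{2} ≡ 4 (mod 7)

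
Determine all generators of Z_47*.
There are φ(46) = 22 primitive roots mod 47: {5, 10, 11, 13, 15, 19, 20, 22, 23, 26, 29, 30, 31, 33, 35, 38, 39, 40, 41, 43, 44, 45}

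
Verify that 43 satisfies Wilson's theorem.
(42)! mod 43 = 42. Since this equals -1 (mod 43), Wilson confirms 43 is prime.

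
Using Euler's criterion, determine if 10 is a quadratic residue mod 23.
By Euler's criterion: 10^{11} ≡ 22 mod 23. Since this equals -1 (≡ 22), 10 is not a QR.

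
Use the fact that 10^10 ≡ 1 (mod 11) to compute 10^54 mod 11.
By Fermat: 10^{10} ≡ 1 (mod 11). 54 = 5×10 + 4. So 10^{54} ≡ 10^{4} ≡ 1 (mod 11)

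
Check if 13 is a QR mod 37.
By Euler's criterion: 13^{18} ≡ 36 (mod 37). Since this equals -1 (≡ 36), 13 is not a QR.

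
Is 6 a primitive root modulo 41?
ord_41(6) divides 40. For each prime q|40: 6^{20}≡40, 6^{8}≡10, none ≡ 1. So 6 has order 40 and is a primitive root mod 41.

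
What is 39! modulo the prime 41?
(40)! = (39)! × (40) ≡ -1 mod 41. So (39)! ≡ -1 × (40)^(-1) ≡ (-1)×(-1) = 1 mod 41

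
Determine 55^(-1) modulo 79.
Since 79 is prime, by Fermat 55^(-1) ≡ 55^{77} ≡ 23 (mod 79). Verify: 55 × 23 = 1265 ≡ 1 (mod 79)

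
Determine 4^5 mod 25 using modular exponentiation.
By repeated squaring mod 25: 4^{1}≡4, 4^{2}≡16, 4^{4}≡6. Then 4^{5} = 4^{4+1} ≡ 6 × 4 ≡ 24 mod 25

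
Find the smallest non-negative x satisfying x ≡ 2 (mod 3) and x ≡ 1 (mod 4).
M = 3 × 4 = 12. M₁ = 4, y₁ ≡ 1 (mod 3). M₂ = 3, y₂ ≡ 3 (mod 4). x = 2×4×1 + 1×3×3 ≡ 5 (mod 12)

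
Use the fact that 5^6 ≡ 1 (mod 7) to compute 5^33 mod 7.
By Fermat: 5^{6} ≡ 1 (mod 7). 33 = 5×6 + 3. So 5^{33} ≡ 5^{3} ≡ 6 (mod 7)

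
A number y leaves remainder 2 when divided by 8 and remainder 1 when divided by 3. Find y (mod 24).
M = 8 × 3 = 24. M₁ = 3, y₁ ≡ 3 (mod 8). M₂ = 8, y₂ ≡ 2 (mod 3). y = 2×3×3 + 1×8×2 ≡ 10 (mod 24)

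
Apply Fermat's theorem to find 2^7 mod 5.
By Fermat: 2^{4} ≡ 1 mod 5. So 2^{7} = 2^{4} · 2^{3} ≡ 2^{3} ≡ 3 mod 5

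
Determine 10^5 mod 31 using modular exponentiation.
By repeated squaring (mod 31): 10^{1}≡10, 10^{2}≡7, 10^{4}≡18. Then 10^{5} = 10^{4+1} ≡ 18 × 10 ≡ 25 (mod 31)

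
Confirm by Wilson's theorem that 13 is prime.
(12)! mod 13 = 12. Since this equals -1 (mod 13), Wilson confirms 13 is prime.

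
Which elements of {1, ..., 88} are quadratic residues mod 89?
QRs mod 89: {1, 2, 4, 5, 8, 9, 10, 11, 16, 17, 18, 20, 21, 22, 25, 32, 34, 36, 39, 40, 42, 44, 45, 47, 49, 50, 53, 55, 57, 64, 67, 68, 69, 71, 72, 73, 78, 79, 80, 81, 84, 85, 87, 88}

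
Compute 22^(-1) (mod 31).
Since 31 is prime, by Fermat 22^(-1) ≡ 22^{29} ≡ 24 (mod 31). Verify: 22 × 24 = 528 ≡ 1 (mod 31)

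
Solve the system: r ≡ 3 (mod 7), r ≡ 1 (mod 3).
M = 7 × 3 = 21. M₁ = 3, y₁ ≡ 5 (mod 7). M₂ = 7, y₂ ≡ 1 (mod 3). r = 3×3×5 + 1×7×1 ≡ 10 (mod 21)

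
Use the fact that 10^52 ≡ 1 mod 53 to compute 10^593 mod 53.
By Fermat: 10^{52} ≡ 1 mod 53. 593 ≡ 21 mod 52. So 10^{593} ≡ 10^{21} ≡ 24 mod 53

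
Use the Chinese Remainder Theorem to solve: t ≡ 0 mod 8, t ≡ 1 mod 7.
M = 8 × 7 = 56. M₁ = 7, y₁ ≡ 7 mod 8. M₂ = 8, y₂ ≡ 1 mod 7. t = 0×7×7 + 1×8×1 ≡ 8 mod 56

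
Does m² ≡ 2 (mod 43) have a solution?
By Euler's criterion: 2^{21} ≡ 42 (mod 43). Since this equals -1 (≡ 42), 2 is not a QR.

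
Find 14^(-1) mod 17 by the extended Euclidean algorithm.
Extended GCD: 14(-6) + 17(5) = 1. So 14^(-1) ≡ -6 ≡ 11 mod 17. Verify: 14 × 11 = 154 ≡ 1 mod 17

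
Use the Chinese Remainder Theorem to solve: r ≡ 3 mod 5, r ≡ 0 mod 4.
M = 5 × 4 = 20. M₁ = 4, y₁ ≡ 4 mod 5. M₂ = 5, y₂ ≡ 1 mod 4. r = 3×4×4 + 0×5×1 ≡ 8 mod 20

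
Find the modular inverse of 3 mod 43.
Since 43 is prime, by Fermat 3^(-1) ≡ 3^{41} ≡ 29 (mod 43). Verify: 3 × 29 = 87 ≡ 1 (mod 43)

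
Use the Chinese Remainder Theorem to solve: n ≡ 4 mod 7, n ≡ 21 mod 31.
M = 7 × 31 = 217. M₁ = 31, y₁ ≡ 5 mod 7. M₂ = 7, y₂ ≡ 9 mod 31. n = 4×31×5 + 21×7×9 ≡ 207 mod 217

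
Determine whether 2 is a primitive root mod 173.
ord_173(2) divides 172. For each prime q|172: 2^{86}≡172, 2^{4}≡16, none ≡ 1. So 2 has order 172 and is a primitive root mod 173.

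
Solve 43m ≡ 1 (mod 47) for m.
Since 47 is prime, by Fermat 43^(-1) ≡ 43^{45} ≡ 35 (mod 47). Verify: 43 × 35 = 1505 ≡ 1 (mod 47)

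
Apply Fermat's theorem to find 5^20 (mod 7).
By Fermat: 5^{6} ≡ 1 (mod 7). 20 = 3×6 + 2. So 5^{20} ≡ 5^{2} ≡ 4 (mod 7)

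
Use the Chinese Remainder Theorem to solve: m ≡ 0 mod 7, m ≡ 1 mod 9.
M = 7 × 9 = 63. M₁ = 9, y₁ ≡ 4 mod 7. M₂ = 7, y₂ ≡ 4 mod 9. m = 0×9×4 + 1×7×4 ≡ 28 mod 63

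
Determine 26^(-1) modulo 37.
Since 37 is prime, by Fermat 26^(-1) ≡ 26^{35} ≡ 10 mod 37. Verify: 26 × 10 = 260 ≡ 1 mod 37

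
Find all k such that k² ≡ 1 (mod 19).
The square roots of 1 mod 19 are 1 and 18. Verify: 1² = 1 ≡ 1 (mod 19)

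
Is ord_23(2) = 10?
Powers of 2 mod 23: 2^1≡2, 2^2≡4, 2^3≡8, 2^4≡16, 2^5≡9, 2^6≡18, 2^7≡13, 2^8≡3, 2^9≡6, 2^10≡12, 2^11≡1. 2^10≡12≢1, so ord ≠ 10. No, the actual order is 11.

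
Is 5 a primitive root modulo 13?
5^{4} ≡ 1 mod 13 and 4 < 12, so ord_13(5) = 4 ≠ 12 and 5 is not a primitive root.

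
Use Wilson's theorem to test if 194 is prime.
(193)! mod 194 = 0. Since 0 ≢ -1 mod 194, 194 is not prime.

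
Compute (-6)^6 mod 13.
By repeated squaring mod 13: (-6)^{1}≡7, (-6)^{2}≡10, (-6)^{4}≡9. Then (-6)^{6} = (-6)^{4+2} ≡ 9 × 10 ≡ 12 mod 13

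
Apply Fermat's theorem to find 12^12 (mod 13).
By Fermat's Little Theorem, 12^{12} ≡ 1 (mod 13) since 13 is prime and gcd(12, 13) = 1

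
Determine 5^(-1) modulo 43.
Since 43 is prime, by Fermat 5^(-1) ≡ 5^{41} ≡ 26 mod 43. Verify: 5 × 26 = 130 ≡ 1 mod 43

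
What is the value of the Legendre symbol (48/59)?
(48/59) = 48^{29} mod 59 = 1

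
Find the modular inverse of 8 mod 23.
Since 23 is prime, by Fermat 8^(-1) ≡ 8^{21} ≡ 3 mod 23. Verify: 8 × 3 = 24 ≡ 1 mod 23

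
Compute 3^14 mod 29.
By repeated squaring (mod 29): 3^{1}≡3, 3^{2}≡9, 3^{4}≡23, 3^{8}≡7. Then 3^{14} = 3^{8+4+2} ≡ 7 × 23 × 9 ≡ 28 (mod 29)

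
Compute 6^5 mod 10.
By repeated squaring mod 10: 6^{1}≡6, 6^{2}≡6, 6^{4}≡6. Then 6^{5} = 6^{4+1} ≡ 6 × 6 ≡ 6 mod 10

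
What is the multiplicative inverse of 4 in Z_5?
Since 5 is prime, by Fermat 4^(-1) ≡ 4^{3} ≡ 4 (mod 5). Verify: 4 × 4 = 16 ≡ 1 (mod 5)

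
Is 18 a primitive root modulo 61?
ord_61(18) divides 60. For each prime q|60: 18^{30}≡60, 18^{20}≡47, 18^{12}≡58, none ≡ 1. So 18 has order 60 and is a primitive root mod 61.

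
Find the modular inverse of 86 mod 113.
Since 113 is prime, by Fermat 86^(-1) ≡ 86^{111} ≡ 46 (mod 113). Verify: 86 × 46 = 3956 ≡ 1 (mod 113)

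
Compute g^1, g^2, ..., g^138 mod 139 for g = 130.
130^1, 130^2, ..., 130^{138} mod 139: [130, 81, 105, 28, 26, 44, 21, 89, 33, 120, 32, 129, 90, 24, 62, 137, 18, 116, 68, 83, 87, 51, 97, 100, 73, 38, 75, 20, 98, 91, 15, 4, 103, 46, 3, 112, 104, 37, 84, 78, 132, 63, 128, 99, 82, 96, 109, 131, 72, 47, 133, 54, 70, 65, 110, 122, 14, 13, 22, 80, 114, 86, 60, 16, 134, 45, 12, 31, 138, 9, 58, 34, 111, 113, 95, 118, 50, 106, 19, 107, 10, 49, 115, 77, 2, 121, 23, 71, 56, 52, 88, 42, 39, 66, 101, 64, 119, 41, 48, 124, 135, 36, 93, 136, 27, 35, 102, 55, 61, 7, 76, 11, 40, 57, 43, 30, 8, 67, 92, 6, 85, 69, 74, 29, 17, 125, 126, 117, 59, 25, 53, 79, 123, 5, 94, 127, 108, 1]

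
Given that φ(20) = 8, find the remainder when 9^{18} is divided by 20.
By Euler: 9^{8} ≡ 1 (mod 20) since gcd(9, 20) = 1. 18 = 2×8 + 2. So 9^{18} ≡ 9^{2} ≡ 1 (mod 20)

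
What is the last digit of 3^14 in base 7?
Using Fermat: 3^{6} ≡ 1 mod 7. 14 ≡ 2 mod 6. So 3^{14} ≡ 3^{2} ≡ 2 mod 7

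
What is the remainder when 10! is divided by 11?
By Wilson's theorem, (10)! ≡ -1 ≡ 10 mod 11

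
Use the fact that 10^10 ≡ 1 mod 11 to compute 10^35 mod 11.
By Fermat: 10^{10} ≡ 1 mod 11. 35 = 3×10 + 5. So 10^{35} ≡ 10^{5} ≡ 10 mod 11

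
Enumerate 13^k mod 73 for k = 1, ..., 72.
13^1, 13^2, ..., 13^{72} mod 73: [13, 23, 7, 18, 15, 49, 53, 32, 51, 6, 5, 65, 42, 35, 17, 2, 26, 46, 14, 36, 30, 25, 33, 64, 29, 12, 10, 57, 11, 70, 34, 4, 52, 19, 28, 72, 60, 50, 66, 55, 58, 24, 20, 41, 22, 67, 68, 8, 31, 38, 56, 71, 47, 27, 59, 37, 43, 48, 40, 9, 44, 61, 63, 16, 62, 3, 39, 69, 21, 54, 45, 1]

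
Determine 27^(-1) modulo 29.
Since 29 is prime, by Fermat 27^(-1) ≡ 27^{27} ≡ 14 mod 29. Verify: 27 × 14 = 378 ≡ 1 mod 29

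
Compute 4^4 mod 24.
4^{4} = 256 ≡ 16 (mod 24)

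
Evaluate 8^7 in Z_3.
Using Fermat: 8^{2} ≡ 1 mod 3. 7 ≡ 1 mod 2. So 8^{7} ≡ 8^{1} ≡ 2 mod 3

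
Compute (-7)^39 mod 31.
Using Fermat: (-7)^{30} ≡ 1 mod 31. 39 ≡ 9 mod 30. So (-7)^{39} ≡ (-7)^{9} ≡ 23 mod 31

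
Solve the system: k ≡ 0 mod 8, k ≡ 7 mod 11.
M = 8 × 11 = 88. M₁ = 11, y₁ ≡ 3 mod 8. M₂ = 8, y₂ ≡ 7 mod 11. k = 0×11×3 + 7×8×7 ≡ 40 mod 88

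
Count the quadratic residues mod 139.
Exactly half the non-zero residues mod a prime are QRs: (139-1)/2 = 69.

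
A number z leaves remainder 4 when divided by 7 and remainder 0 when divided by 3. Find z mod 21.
M = 7 × 3 = 21. M₁ = 3, y₁ ≡ 5 mod 7. M₂ = 7, y₂ ≡ 1 mod 3. z = 4×3×5 + 0×7×1 ≡ 18 mod 21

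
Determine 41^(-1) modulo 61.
Since 61 is prime, by Fermat 41^(-1) ≡ 41^{59} ≡ 3 (mod 61). Verify: 41 × 3 = 123 ≡ 1 (mod 61)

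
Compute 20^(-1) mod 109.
Since 109 is prime, by Fermat 20^(-1) ≡ 20^{107} ≡ 60 mod 109. Verify: 20 × 60 = 1200 ≡ 1 mod 109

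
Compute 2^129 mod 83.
Using Fermat: 2^{82} ≡ 1 mod 83. 129 ≡ 47 mod 82. So 2^{129} ≡ 2^{47} ≡ 19 mod 83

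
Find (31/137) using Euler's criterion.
(31/137) = 31^{68} mod 137 = -1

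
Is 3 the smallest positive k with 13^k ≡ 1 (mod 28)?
Powers of 13 mod 28: 13^1≡13, 13^2≡1. Already 13^2≡1, so the order is 2 < 3. No, the actual order is 2.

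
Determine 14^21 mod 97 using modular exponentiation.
By repeated squaring mod 97: 14^{1}≡14, 14^{2}≡2, 14^{4}≡4, 14^{8}≡16, 14^{16}≡62. Then 14^{21} = 14^{16+4+1} ≡ 62 × 4 × 14 ≡ 77 mod 97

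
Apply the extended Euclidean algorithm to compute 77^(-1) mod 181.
Extended GCD: 77(-47) + 181(20) = 1. So 77^(-1) ≡ -47 ≡ 134 (mod 181). Verify: 77 × 134 = 10318 ≡ 1 (mod 181)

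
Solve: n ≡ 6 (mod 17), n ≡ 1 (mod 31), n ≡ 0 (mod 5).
M = 17 × 31 × 5 = 2635. M₁ = 155, y₁ ≡ 9 (mod 17). M₂ = 85, y₂ ≡ 27 (mod 31). M₃ = 527, y₃ ≡ 3 (mod 5). n = 6×155×9 + 1×85×27 + 0×527×3 ≡ 125 (mod 2635)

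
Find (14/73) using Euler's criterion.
(14/73) = 14^{36} mod 73 = -1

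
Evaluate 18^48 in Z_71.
By repeated squaring (mod 71): 18^{1}≡18, 18^{2}≡40, 18^{4}≡38, 18^{8}≡24, 18^{16}≡8, 18^{32}≡64. Then 18^{48} = 18^{32+16} ≡ 64 × 8 ≡ 15 (mod 71)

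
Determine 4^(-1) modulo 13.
Since 13 is prime, by Fermat 4^(-1) ≡ 4^{11} ≡ 10 mod 13. Verify: 4 × 10 = 40 ≡ 1 mod 13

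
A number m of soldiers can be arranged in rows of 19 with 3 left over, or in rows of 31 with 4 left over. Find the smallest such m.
M = 19 × 31 = 589. M₁ = 31, y₁ ≡ 8 (mod 19). M₂ = 19, y₂ ≡ 18 (mod 31). m = 3×31×8 + 4×19×18 ≡ 345 (mod 589)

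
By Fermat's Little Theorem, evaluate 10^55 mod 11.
By Fermat: 10^{10} ≡ 1 (mod 11). 55 = 5×10 + 5. So 10^{55} ≡ 10^{5} ≡ 10 (mod 11)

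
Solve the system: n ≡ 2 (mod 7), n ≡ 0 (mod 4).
M = 7 × 4 = 28. M₁ = 4, y₁ ≡ 2 (mod 7). M₂ = 7, y₂ ≡ 3 (mod 4). n = 2×4×2 + 0×7×3 ≡ 16 (mod 28)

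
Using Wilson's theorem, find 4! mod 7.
(6)! = (4)! × (5) × (6) ≡ -1 (mod 7). So (4)! ≡ -1 × [(6)(5)]^(-1) ≡ 3 (mod 7)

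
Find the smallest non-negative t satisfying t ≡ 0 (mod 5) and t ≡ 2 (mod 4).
M = 5 × 4 = 20. M₁ = 4, y₁ ≡ 4 (mod 5). M₂ = 5, y₂ ≡ 1 (mod 4). t = 0×4×4 + 2×5×1 ≡ 10 (mod 20)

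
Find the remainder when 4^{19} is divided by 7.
By Fermat: 4^{6} ≡ 1 (mod 7). 19 = 3×6 + 1. So 4^{19} ≡ 4^{1} ≡ 4 (mod 7)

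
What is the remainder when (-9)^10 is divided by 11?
Using Fermat: (-9)^{10} ≡ 1 mod 11. 10 ≡ 0 mod 10. So (-9)^{10} ≡ (-9)^{0} ≡ 1 mod 11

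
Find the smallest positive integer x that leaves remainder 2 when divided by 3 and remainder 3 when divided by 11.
M = 3 × 11 = 33. M₁ = 11, y₁ ≡ 2 mod 3. M₂ = 3, y₂ ≡ 4 mod 11. x = 2×11×2 + 3×3×4 ≡ 14 mod 33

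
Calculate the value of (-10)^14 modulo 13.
Using Fermat: (-10)^{12} ≡ 1 (mod 13). 14 ≡ 2 (mod 12). So (-10)^{14} ≡ (-10)^{2} ≡ 9 (mod 13)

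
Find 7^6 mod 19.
By repeated squaring mod 19: 7^{1}≡7, 7^{2}≡11, 7^{4}≡7. Then 7^{6} = 7^{4+2} ≡ 7 × 11 ≡ 1 mod 19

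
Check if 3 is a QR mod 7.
By Euler's criterion: 3^{3} ≡ 6 (mod 7). Since this equals -1 (≡ 6), 3 is not a QR.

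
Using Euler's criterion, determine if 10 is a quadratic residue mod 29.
By Euler's criterion: 10^{14} ≡ 28 (mod 29). Since this equals -1 (≡ 28), 10 is not a QR.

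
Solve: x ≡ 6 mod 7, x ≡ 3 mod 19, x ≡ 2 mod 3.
M = 7 × 19 × 3 = 399. M₁ = 57, y₁ ≡ 1 mod 7. M₂ = 21, y₂ ≡ 10 mod 19. M₃ = 133, y₃ ≡ 1 mod 3. x = 6×57×1 + 3×21×10 + 2×133×1 ≡ 41 mod 399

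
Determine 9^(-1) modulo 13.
Since 13 is prime, by Fermat 9^(-1) ≡ 9^{11} ≡ 3 mod 13. Verify: 9 × 3 = 27 ≡ 1 mod 13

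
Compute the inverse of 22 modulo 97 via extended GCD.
Extended GCD: 22(-22) + 97(5) = 1. So 22^(-1) ≡ -22 ≡ 75 (mod 97). Verify: 22 × 75 = 1650 ≡ 1 (mod 97)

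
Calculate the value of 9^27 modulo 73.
By repeated squaring mod 73: 9^{1}≡9, 9^{2}≡8, 9^{4}≡64, 9^{8}≡8, 9^{16}≡64. Then 9^{27} = 9^{16+8+2+1} ≡ 64 × 8 × 8 × 9 ≡ 72 mod 73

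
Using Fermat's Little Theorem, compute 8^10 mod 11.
By Fermat's Little Theorem, 8^{10} ≡ 1 (mod 11) since 11 is prime and gcd(8, 11) = 1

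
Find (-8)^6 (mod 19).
By repeated squaring (mod 19): (-8)^{1}≡11, (-8)^{2}≡7, (-8)^{4}≡11. Then (-8)^{6} = (-8)^{4+2} ≡ 11 × 7 ≡ 1 (mod 19)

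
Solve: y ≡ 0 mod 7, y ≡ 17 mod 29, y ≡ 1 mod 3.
M = 7 × 29 × 3 = 609. M₁ = 87, y₁ ≡ 5 mod 7. M₂ = 21, y₂ ≡ 18 mod 29. M₃ = 203, y₃ ≡ 2 mod 3. y = 0×87×5 + 17×21×18 + 1×203×2 ≡ 133 mod 609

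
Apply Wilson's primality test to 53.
(52)! mod 53 = 52. Since 52 ≡ -1 mod 53, 53 is prime.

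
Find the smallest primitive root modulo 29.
g = 2. For each prime q|28: 2^{14}≡28, 2^{4}≡16, none ≡ 1, so ord_29(2) = 28 and 2 is a primitive root.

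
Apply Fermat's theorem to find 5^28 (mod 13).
By Fermat: 5^{12} ≡ 1 (mod 13). 28 = 2×12 + 4. So 5^{28} ≡ 5^{4} ≡ 1 (mod 13)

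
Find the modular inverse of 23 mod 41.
Since 41 is prime, by Fermat 23^(-1) ≡ 23^{39} ≡ 25 (mod 41). Verify: 23 × 25 = 575 ≡ 1 (mod 41)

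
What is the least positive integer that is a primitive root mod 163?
g = 2. For each prime q|162: 2^{81}≡162, 2^{54}≡104, none ≡ 1, so ord_163(2) = 162 and 2 is a primitive root.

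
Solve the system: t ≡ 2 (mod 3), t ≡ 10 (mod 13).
M = 3 × 13 = 39. M₁ = 13, y₁ ≡ 1 (mod 3). M₂ = 3, y₂ ≡ 9 (mod 13). t = 2×13×1 + 10×3×9 ≡ 23 (mod 39)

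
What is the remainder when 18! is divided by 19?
By Wilson's theorem, (18)! ≡ -1 ≡ 18 (mod 19)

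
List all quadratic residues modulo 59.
QRs mod 59: {1, 3, 4, 5, 7, 9, 12, 15, 16, 17, 19, 20, 21, 22, 25, 26, 27, 28, 29, 35, 36, 41, 45, 46, 48, 49, 51, 53, 57}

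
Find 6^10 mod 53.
By repeated squaring mod 53: 6^{1}≡6, 6^{2}≡36, 6^{4}≡24, 6^{8}≡46. Then 6^{10} = 6^{8+2} ≡ 46 × 36 ≡ 13 mod 53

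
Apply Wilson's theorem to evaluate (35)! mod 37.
(36)! = (35)! × (36) ≡ -1 (mod 37). So (35)! ≡ -1 × (36)^(-1) ≡ (-1)×(-1) = 1 (mod 37)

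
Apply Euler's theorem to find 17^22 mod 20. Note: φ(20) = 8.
By Euler: 17^{8} ≡ 1 mod 20 since gcd(17, 20) = 1. 22 = 2×8 + 6. So 17^{22} ≡ 17^{6} ≡ 9 mod 20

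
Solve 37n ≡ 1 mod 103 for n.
Since 103 is prime, by Fermat 37^(-1) ≡ 37^{101} ≡ 39 mod 103. Verify: 37 × 39 = 1443 ≡ 1 mod 103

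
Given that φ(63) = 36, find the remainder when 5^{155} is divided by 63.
By Euler: 5^{36} ≡ 1 (mod 63) since gcd(5, 63) = 1. 155 = 4×36 + 11. So 5^{155} ≡ 5^{11} ≡ 38 (mod 63)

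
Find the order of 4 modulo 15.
Powers of 4 mod 15: 4^1≡4, 4^2≡1. Order = 2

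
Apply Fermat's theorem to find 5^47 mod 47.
By Fermat: 5^{46} ≡ 1 mod 47. So 5^{47} = 5^{46} · 5^{1} ≡ 5^{1} ≡ 5 mod 47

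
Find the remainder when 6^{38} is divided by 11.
By Fermat: 6^{10} ≡ 1 (mod 11). 38 = 3×10 + 8. So 6^{38} ≡ 6^{8} ≡ 4 (mod 11)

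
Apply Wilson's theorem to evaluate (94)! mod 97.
(96)! = (94)! × (95) × (96) ≡ -1 mod 97. So (94)! ≡ -1 × [(96)(95)]^(-1) ≡ 48 mod 97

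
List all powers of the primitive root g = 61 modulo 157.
61^1, 61^2, ..., 61^{156} mod 157: [61, 110, 116, 11, 43, 111, 20, 121, 2, 122, 63, 75, 22, 86, 65, 40, 85, 4, 87, 126, 150, 44, 15, 130, 80, 13, 8, 17, 95, 143, 88, 30, 103, 3, 26, 16, 34, 33, 129, 19, 60, 49, 6, 52, 32, 68, 66, 101, 38, 120, 98, 12, 104, 64, 136, 132, 45, 76, 83, 39, 24, 51, 128, 115, 107, 90, 152, 9, 78, 48, 102, 99, 73, 57, 23, 147, 18, 156, 96, 47, 41, 146, 114, 46, 137, 36, 155, 35, 94, 82, 135, 71, 92, 117, 72, 153, 70, 31, 7, 113, 142, 27, 77, 144, 149, 140, 62, 14, 69, 127, 54, 154, 131, 141, 123, 124, 28, 138, 97, 108, 151, 105, 125, 89, 91, 56, 119, 37, 59, 145, 53, 93, 21, 25, 112, 81, 74, 118, 133, 106, 29, 42, 50, 67, 5, 148, 79, 109, 55, 58, 84, 100, 134, 10, 139, 1]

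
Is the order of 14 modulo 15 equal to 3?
Powers of 14 mod 15: 14^1≡14, 14^2≡1. Already 14^2≡1, so the order is 2 < 3. No, the actual order is 2.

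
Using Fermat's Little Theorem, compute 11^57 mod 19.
By Fermat: 11^{18} ≡ 1 (mod 19). 57 = 3×18 + 3. So 11^{57} ≡ 11^{3} ≡ 1 (mod 19)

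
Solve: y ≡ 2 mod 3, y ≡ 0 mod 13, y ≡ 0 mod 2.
M = 3 × 13 × 2 = 78. M₁ = 26, y₁ ≡ 2 mod 3. M₂ = 6, y₂ ≡ 11 mod 13. M₃ = 39, y₃ ≡ 1 mod 2. y = 2×26×2 + 0×6×11 + 0×39×1 ≡ 26 mod 78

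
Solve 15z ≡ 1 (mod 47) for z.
Since 47 is prime, by Fermat 15^(-1) ≡ 15^{45} ≡ 22 (mod 47). Verify: 15 × 22 = 330 ≡ 1 (mod 47)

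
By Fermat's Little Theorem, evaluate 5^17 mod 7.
By Fermat: 5^{6} ≡ 1 mod 7. 17 = 2×6 + 5. So 5^{17} ≡ 5^{5} ≡ 3 mod 7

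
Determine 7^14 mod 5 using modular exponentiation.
Using Fermat: 7^{4} ≡ 1 mod 5. 14 ≡ 2 mod 4. So 7^{14} ≡ 7^{2} ≡ 4 mod 5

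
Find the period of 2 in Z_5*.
Powers of 2 mod 5: 2^1≡2, 2^2≡4, 2^3≡3, 2^4≡1. Order = 4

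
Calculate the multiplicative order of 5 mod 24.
Powers of 5 mod 24: 5^1≡5, 5^2≡1. Order = 2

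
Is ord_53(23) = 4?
Powers of 23 mod 53: 23^1≡23, 23^2≡52, 23^3≡30, 23^4≡1. First k with 23^k≡1 is k=4. Yes, ord_53(23) = 4.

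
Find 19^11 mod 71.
By repeated squaring mod 71: 19^{1}≡19, 19^{2}≡6, 19^{4}≡36, 19^{8}≡18. Then 19^{11} = 19^{8+2+1} ≡ 18 × 6 × 19 ≡ 64 mod 71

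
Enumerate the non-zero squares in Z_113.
Squares in Z_113*: {1, 2, 4, 7, 8, 9, 11, 13, 14, 15, 16, 18, 22, 25, 26, 28, 30, 31, 32, 36, 41, 44, 49, 50, 51, 52, 53, 56, 57, 60, 61, 62, 63, 64, 69, 72, 77, 81, 82, 83, 85, 87, 88, 91, 95, 97, 98, 99, 100, 102, 104, 105, 106, 109, 111, 112}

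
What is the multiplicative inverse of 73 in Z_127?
Since 127 is prime, by Fermat 73^(-1) ≡ 73^{125} ≡ 87 (mod 127). Verify: 73 × 87 = 6351 ≡ 1 (mod 127)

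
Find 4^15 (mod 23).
By repeated squaring (mod 23): 4^{1}≡4, 4^{2}≡16, 4^{4}≡3, 4^{8}≡9. Then 4^{15} = 4^{8+4+2+1} ≡ 9 × 3 × 16 × 4 ≡ 3 (mod 23)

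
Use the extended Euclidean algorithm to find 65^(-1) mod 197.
Extended GCD: 65(97) + 197(-32) = 1. So 65^(-1) ≡ 97 mod 197. Verify: 65 × 97 = 6305 ≡ 1 mod 197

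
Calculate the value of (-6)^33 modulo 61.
By repeated squaring (mod 61): (-6)^{1}≡55, (-6)^{2}≡36, (-6)^{4}≡15, (-6)^{8}≡42, (-6)^{16}≡56, (-6)^{32}≡25. Then (-6)^{33} = (-6)^{32+1} ≡ 25 × 55 ≡ 33 (mod 61)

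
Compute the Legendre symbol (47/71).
(47/71) = 47^{35} mod 71 = -1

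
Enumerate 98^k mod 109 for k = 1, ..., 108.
98^1, 98^2, ..., 98^{108} mod 109: [98, 12, 86, 35, 51, 93, 67, 26, 41, 94, 56, 38, 18, 20, 107, 22, 85, 46, 39, 7, 32, 84, 57, 27, 30, 106, 33, 73, 69, 4, 65, 48, 17, 31, 95, 45, 50, 104, 55, 49, 6, 43, 72, 80, 101, 88, 13, 75, 47, 28, 19, 9, 10, 108, 11, 97, 23, 74, 58, 16, 42, 83, 68, 15, 53, 71, 91, 89, 2, 87, 24, 63, 70, 102, 77, 25, 52, 82, 79, 3, 76, 36, 40, 105, 44, 61, 92, 78, 14, 64, 59, 5, 54, 60, 103, 66, 37, 29, 8, 21, 96, 34, 62, 81, 90, 100, 99, 1]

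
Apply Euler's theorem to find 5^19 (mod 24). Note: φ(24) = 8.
By Euler: 5^{8} ≡ 1 (mod 24) since gcd(5, 24) = 1. 19 = 2×8 + 3. So 5^{19} ≡ 5^{3} ≡ 5 (mod 24)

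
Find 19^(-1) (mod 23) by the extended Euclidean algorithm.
Extended GCD: 19(-6) + 23(5) = 1. So 19^(-1) ≡ -6 ≡ 17 (mod 23). Verify: 19 × 17 = 323 ≡ 1 (mod 23)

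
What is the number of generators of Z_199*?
There are φ(199-1) = φ(198) = 60 primitive roots modulo 199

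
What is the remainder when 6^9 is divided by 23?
By repeated squaring (mod 23): 6^{1}≡6, 6^{2}≡13, 6^{4}≡8, 6^{8}≡18. Then 6^{9} = 6^{8+1} ≡ 18 × 6 ≡ 16 (mod 23)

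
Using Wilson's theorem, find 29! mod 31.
(30)! = (29)! × (30) ≡ -1 (mod 31). So (29)! ≡ -1 × (30)^(-1) ≡ (-1)×(-1) = 1 (mod 31)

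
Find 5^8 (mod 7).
Using Fermat: 5^{6} ≡ 1 (mod 7). 8 ≡ 2 (mod 6). So 5^{8} ≡ 5^{2} ≡ 4 (mod 7)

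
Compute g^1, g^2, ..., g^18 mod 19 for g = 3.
3^1, 3^2, ..., 3^{18} mod 19: [3, 9, 8, 5, 15, 7, 2, 6, 18, 16, 10, 11, 14, 4, 12, 17, 13, 1]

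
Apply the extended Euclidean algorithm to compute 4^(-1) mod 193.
Extended GCD: 4(-48) + 193(1) = 1. So 4^(-1) ≡ -48 ≡ 145 (mod 193). Verify: 4 × 145 = 580 ≡ 1 (mod 193)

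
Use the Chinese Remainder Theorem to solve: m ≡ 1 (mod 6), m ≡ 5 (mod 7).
M = 6 × 7 = 42. M₁ = 7, y₁ ≡ 1 (mod 6). M₂ = 6, y₂ ≡ 6 (mod 7). m = 1×7×1 + 5×6×6 ≡ 19 (mod 42)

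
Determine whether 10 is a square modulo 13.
By Euler's criterion: 10^{6} ≡ 1 mod 13. Since this equals 1, 10 is a QR.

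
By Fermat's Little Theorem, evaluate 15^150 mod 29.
By Fermat: 15^{28} ≡ 1 mod 29. 150 = 5×28 + 10. So 15^{150} ≡ 15^{10} ≡ 13 mod 29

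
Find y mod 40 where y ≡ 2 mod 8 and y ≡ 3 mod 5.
M = 8 × 5 = 40. M₁ = 5, y₁ ≡ 5 mod 8. M₂ = 8, y₂ ≡ 2 mod 5. y = 2×5×5 + 3×8×2 ≡ 18 mod 40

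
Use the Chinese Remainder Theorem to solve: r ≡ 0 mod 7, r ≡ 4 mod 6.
M = 7 × 6 = 42. M₁ = 6, y₁ ≡ 6 mod 7. M₂ = 7, y₂ ≡ 1 mod 6. r = 0×6×6 + 4×7×1 ≡ 28 mod 42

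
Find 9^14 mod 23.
By repeated squaring mod 23: 9^{1}≡9, 9^{2}≡12, 9^{4}≡6, 9^{8}≡13. Then 9^{14} = 9^{8+4+2} ≡ 13 × 6 × 12 ≡ 16 mod 23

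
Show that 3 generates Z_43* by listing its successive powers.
3^1, 3^2, ..., 3^{42} mod 43: [3, 9, 27, 38, 28, 41, 37, 25, 32, 10, 30, 4, 12, 36, 22, 23, 26, 35, 19, 14, 42, 40, 34, 16, 5, 15, 2, 6, 18, 11, 33, 13, 39, 31, 7, 21, 20, 17, 8, 24, 29, 1]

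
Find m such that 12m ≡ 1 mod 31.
Since 31 is prime, by Fermat 12^(-1) ≡ 12^{29} ≡ 13 mod 31. Verify: 12 × 13 = 156 ≡ 1 mod 31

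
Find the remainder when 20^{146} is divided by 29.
By Fermat: 20^{28} ≡ 1 mod 29. 146 = 5×28 + 6. So 20^{146} ≡ 20^{6} ≡ 16 mod 29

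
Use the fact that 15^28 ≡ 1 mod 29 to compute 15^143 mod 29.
By Fermat: 15^{28} ≡ 1 mod 29. 143 = 5×28 + 3. So 15^{143} ≡ 15^{3} ≡ 11 mod 29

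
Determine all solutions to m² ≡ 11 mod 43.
The square roots of 11 mod 43 are 21 and 22. Verify: 21² = 441 ≡ 11 mod 43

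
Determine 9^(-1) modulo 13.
Since 13 is prime, by Fermat 9^(-1) ≡ 9^{11} ≡ 3 (mod 13). Verify: 9 × 3 = 27 ≡ 1 (mod 13)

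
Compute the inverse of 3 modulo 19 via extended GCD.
Extended GCD: 3(-6) + 19(1) = 1. So 3^(-1) ≡ -6 ≡ 13 (mod 19). Verify: 3 × 13 = 39 ≡ 1 (mod 19)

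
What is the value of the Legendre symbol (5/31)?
(5/31) = 5^{15} mod 31 = 1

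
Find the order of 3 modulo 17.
Powers of 3 mod 17: 3^1≡3, 3^2≡9, 3^3≡10, 3^4≡13, 3^5≡5, 3^6≡15, 3^7≡11, 3^8≡16, 3^9≡14, 3^10≡8, 3^11≡7, 3^12≡4, 3^13≡12, 3^14≡2, 3^15≡6, 3^16≡1. Order = 16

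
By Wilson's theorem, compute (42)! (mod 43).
By Wilson's theorem, (42)! ≡ -1 ≡ 42 (mod 43)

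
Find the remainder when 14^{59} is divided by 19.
By Fermat: 14^{18} ≡ 1 (mod 19). 59 = 3×18 + 5. So 14^{59} ≡ 14^{5} ≡ 10 (mod 19)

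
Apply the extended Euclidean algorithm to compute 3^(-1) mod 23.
Extended GCD: 3(8) + 23(-1) = 1. So 3^(-1) ≡ 8 mod 23. Verify: 3 × 8 = 24 ≡ 1 mod 23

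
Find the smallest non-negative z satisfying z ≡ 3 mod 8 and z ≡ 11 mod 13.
M = 8 × 13 = 104. M₁ = 13, y₁ ≡ 5 mod 8. M₂ = 8, y₂ ≡ 5 mod 13. z = 3×13×5 + 11×8×5 ≡ 11 mod 104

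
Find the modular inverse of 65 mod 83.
Since 83 is prime, by Fermat 65^(-1) ≡ 65^{81} ≡ 23 (mod 83). Verify: 65 × 23 = 1495 ≡ 1 (mod 83)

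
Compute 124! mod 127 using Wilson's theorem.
(126)! = (124)! × (125) × (126) ≡ -1 mod 127. So (124)! ≡ -1 × [(126)(125)]^(-1) ≡ 63 mod 127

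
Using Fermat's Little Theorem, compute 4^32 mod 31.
By Fermat: 4^{30} ≡ 1 mod 31. So 4^{32} = 4^{30} · 4^{2} ≡ 4^{2} ≡ 16 mod 31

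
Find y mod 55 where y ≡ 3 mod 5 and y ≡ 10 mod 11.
M = 5 × 11 = 55. M₁ = 11, y₁ ≡ 1 mod 5. M₂ = 5, y₂ ≡ 9 mod 11. y = 3×11×1 + 10×5×9 ≡ 43 mod 55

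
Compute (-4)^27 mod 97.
By repeated squaring mod 97: (-4)^{1}≡93, (-4)^{2}≡16, (-4)^{4}≡62, (-4)^{8}≡61, (-4)^{16}≡35. Then (-4)^{27} = (-4)^{16+8+2+1} ≡ 35 × 61 × 16 × 93 ≡ 33 mod 97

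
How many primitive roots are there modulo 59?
A prime p has φ(p-1) primitive roots; here φ(58) = 28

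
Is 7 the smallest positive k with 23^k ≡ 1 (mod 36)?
Powers of 23 mod 36: 23^1≡23, 23^2≡25, 23^3≡35, 23^4≡13, 23^5≡11, 23^6≡1. Already 23^6≡1, so the order is 6 < 7. No, the actual order is 6.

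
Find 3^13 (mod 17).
By repeated squaring (mod 17): 3^{1}≡3, 3^{2}≡9, 3^{4}≡13, 3^{8}≡16. Then 3^{13} = 3^{8+4+1} ≡ 16 × 13 × 3 ≡ 12 (mod 17)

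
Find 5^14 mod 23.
By repeated squaring mod 23: 5^{1}≡5, 5^{2}≡2, 5^{4}≡4, 5^{8}≡16. Then 5^{14} = 5^{8+4+2} ≡ 16 × 4 × 2 ≡ 13 mod 23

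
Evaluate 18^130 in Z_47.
Using Fermat: 18^{46} ≡ 1 mod 47. 130 ≡ 38 mod 46. So 18^{130} ≡ 18^{38} ≡ 37 mod 47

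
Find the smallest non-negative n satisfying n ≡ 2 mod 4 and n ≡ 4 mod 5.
M = 4 × 5 = 20. M₁ = 5, y₁ ≡ 1 mod 4. M₂ = 4, y₂ ≡ 4 mod 5. n = 2×5×1 + 4×4×4 ≡ 14 mod 20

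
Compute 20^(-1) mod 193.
Since 193 is prime, by Fermat 20^(-1) ≡ 20^{191} ≡ 29 mod 193. Verify: 20 × 29 = 580 ≡ 1 mod 193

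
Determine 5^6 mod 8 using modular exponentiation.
By repeated squaring (mod 8): 5^{1}≡5, 5^{2}≡1, 5^{4}≡1. Then 5^{6} = 5^{4+2} ≡ 1 × 1 ≡ 1 (mod 8)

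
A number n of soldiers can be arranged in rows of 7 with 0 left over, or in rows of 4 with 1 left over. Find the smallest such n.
M = 7 × 4 = 28. M₁ = 4, y₁ ≡ 2 (mod 7). M₂ = 7, y₂ ≡ 3 (mod 4). n = 0×4×2 + 1×7×3 ≡ 21 (mod 28)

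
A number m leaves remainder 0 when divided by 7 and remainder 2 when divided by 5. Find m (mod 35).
M = 7 × 5 = 35. M₁ = 5, y₁ ≡ 3 (mod 7). M₂ = 7, y₂ ≡ 3 (mod 5). m = 0×5×3 + 2×7×3 ≡ 7 (mod 35)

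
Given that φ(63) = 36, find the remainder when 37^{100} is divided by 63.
By Euler: 37^{36} ≡ 1 mod 63 since gcd(37, 63) = 1. 100 = 2×36 + 28. So 37^{100} ≡ 37^{28} ≡ 37 mod 63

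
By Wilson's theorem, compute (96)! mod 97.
By Wilson's theorem, (96)! ≡ -1 ≡ 96 mod 97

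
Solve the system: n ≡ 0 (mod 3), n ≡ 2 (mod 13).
M = 3 × 13 = 39. M₁ = 13, y₁ ≡ 1 (mod 3). M₂ = 3, y₂ ≡ 9 (mod 13). n = 0×13×1 + 2×3×9 ≡ 15 (mod 39)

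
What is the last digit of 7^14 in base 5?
Using Fermat: 7^{4} ≡ 1 (mod 5). 14 ≡ 2 (mod 4). So 7^{14} ≡ 7^{2} ≡ 4 (mod 5)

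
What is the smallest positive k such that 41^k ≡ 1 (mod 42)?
Powers of 41 mod 42: 41^1≡41, 41^2≡1. ord_42(41) = 2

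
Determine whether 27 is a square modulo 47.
By Euler's criterion: 27^{23} ≡ 1 mod 47. Since this equals 1, 27 is a QR.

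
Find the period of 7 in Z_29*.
Powers of 7 mod 29: 7^1≡7, 7^2≡20, 7^3≡24, 7^4≡23, 7^5≡16, 7^6≡25, 7^7≡1. Order = 7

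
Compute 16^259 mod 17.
Using Fermat: 16^{16} ≡ 1 mod 17. 259 ≡ 3 mod 16. So 16^{259} ≡ 16^{3} ≡ 16 mod 17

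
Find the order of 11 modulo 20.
Powers of 11 mod 20: 11^1≡11, 11^2≡1. So the order of 11 is 2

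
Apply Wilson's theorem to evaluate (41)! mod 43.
(42)! = (41)! × (42) ≡ -1 (mod 43). So (41)! ≡ -1 × (42)^(-1) ≡ (-1)×(-1) = 1 (mod 43)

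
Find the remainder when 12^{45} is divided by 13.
By Fermat: 12^{12} ≡ 1 mod 13. 45 = 3×12 + 9. So 12^{45} ≡ 12^{9} ≡ 12 mod 13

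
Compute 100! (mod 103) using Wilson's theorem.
(102)! = (100)! × (101) × (102) ≡ -1 (mod 103). So (100)! ≡ -1 × [(102)(101)]^(-1) ≡ 51 (mod 103)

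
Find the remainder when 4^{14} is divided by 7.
By Fermat: 4^{6} ≡ 1 (mod 7). 14 = 2×6 + 2. So 4^{14} ≡ 4^{2} ≡ 2 (mod 7)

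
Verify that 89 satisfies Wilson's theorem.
(88)! mod 89 = 88. Since this equals -1 (mod 89), Wilson confirms 89 is prime.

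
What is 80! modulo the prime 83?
(82)! = (80)! × (81) × (82) ≡ -1 mod 83. So (80)! ≡ -1 × [(82)(81)]^(-1) ≡ 41 mod 83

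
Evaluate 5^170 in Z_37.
Using Fermat: 5^{36} ≡ 1 mod 37. 170 ≡ 26 mod 36. So 5^{170} ≡ 5^{26} ≡ 21 mod 37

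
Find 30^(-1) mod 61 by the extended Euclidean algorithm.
Extended GCD: 30(-2) + 61(1) = 1. So 30^(-1) ≡ -2 ≡ 59 mod 61. Verify: 30 × 59 = 1770 ≡ 1 mod 61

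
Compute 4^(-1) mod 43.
Since 43 is prime, by Fermat 4^(-1) ≡ 4^{41} ≡ 11 mod 43. Verify: 4 × 11 = 44 ≡ 1 mod 43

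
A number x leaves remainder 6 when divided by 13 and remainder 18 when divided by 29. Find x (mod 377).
M = 13 × 29 = 377. M₁ = 29, y₁ ≡ 9 (mod 13). M₂ = 13, y₂ ≡ 9 (mod 29). x = 6×29×9 + 18×13×9 ≡ 279 (mod 377)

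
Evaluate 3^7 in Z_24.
By repeated squaring mod 24: 3^{1}≡3, 3^{2}≡9, 3^{4}≡9. Then 3^{7} = 3^{4+2+1} ≡ 9 × 9 × 3 ≡ 3 mod 24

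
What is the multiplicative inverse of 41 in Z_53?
Since 53 is prime, by Fermat 41^(-1) ≡ 41^{51} ≡ 22 mod 53. Verify: 41 × 22 = 902 ≡ 1 mod 53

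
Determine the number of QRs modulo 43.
Exactly half the non-zero residues mod a prime are QRs: (43-1)/2 = 21.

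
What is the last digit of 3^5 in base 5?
Using Fermat: 3^{4} ≡ 1 (mod 5). 5 ≡ 1 (mod 4). So 3^{5} ≡ 3^{1} ≡ 3 (mod 5)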